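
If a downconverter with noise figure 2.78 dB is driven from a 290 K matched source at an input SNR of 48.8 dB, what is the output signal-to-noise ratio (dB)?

46.02 dB

By definition F = SNR_in/SNR_out, so in dB: SNR_out = SNR_in − NF
SNR_out = 48.8 − 2.78 = 46.02 dB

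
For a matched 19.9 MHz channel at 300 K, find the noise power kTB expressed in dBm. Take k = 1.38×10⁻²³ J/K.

P_n = kTB = 1.38×10⁻²³ × 300 × 1.99×10⁷ = 8.24×10⁻¹⁴ W
In dBm: 10 log₁₀(8.24×10⁻¹⁴ / 10⁻³) = −100.8 dBm

−100.8 dBm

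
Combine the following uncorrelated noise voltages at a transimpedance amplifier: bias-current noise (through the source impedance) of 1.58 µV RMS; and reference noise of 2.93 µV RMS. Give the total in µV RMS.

3.33 µV

Uncorrelated sources add in power (mean-square): V_tot = √(ΣV_i²)
V_tot = √[(1.58×10⁻⁶)² + (2.93×10⁻⁶)²] = 3.33×10⁻⁶ V = 3.33 µV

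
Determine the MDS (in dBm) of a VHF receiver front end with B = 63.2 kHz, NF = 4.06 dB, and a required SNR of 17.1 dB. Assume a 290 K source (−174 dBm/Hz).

Sensitivity = −174 + 10 log₁₀(B) + NF + SNR_min
= −174 + 48.01 + 4.06 + 17.1
= −104.83 dBm → −104.8 dBm

−104.8 dBm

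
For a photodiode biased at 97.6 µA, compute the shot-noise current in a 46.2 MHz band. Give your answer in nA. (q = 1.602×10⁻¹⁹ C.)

38.0 nA

I_n = √(2qI·B)
2qI·B = 2 × 1.602×10⁻¹⁹ × 9.76×10⁻⁵ × 4.62×10⁷ = 1.44×10⁻¹⁵ A²
I_n = √(1.44×10⁻¹⁵) = 3.80×10⁻⁸ A = 38.0 nA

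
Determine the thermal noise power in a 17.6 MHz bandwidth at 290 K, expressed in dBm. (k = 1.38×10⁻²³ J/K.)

−101.5 dBm

P_n = kTB = 1.38×10⁻²³ × 290 × 1.76×10⁷ = 7.04×10⁻¹⁴ W
In dBm: 10 log₁₀(7.04×10⁻¹⁴ / 10⁻³) = −101.5 dBm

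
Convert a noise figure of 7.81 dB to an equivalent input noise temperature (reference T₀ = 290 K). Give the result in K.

F = 10^(7.81/10) = 6.03949
T_e = (F − 1)·T₀ = (6.03949 − 1) × 290 = 1461 K

1461 K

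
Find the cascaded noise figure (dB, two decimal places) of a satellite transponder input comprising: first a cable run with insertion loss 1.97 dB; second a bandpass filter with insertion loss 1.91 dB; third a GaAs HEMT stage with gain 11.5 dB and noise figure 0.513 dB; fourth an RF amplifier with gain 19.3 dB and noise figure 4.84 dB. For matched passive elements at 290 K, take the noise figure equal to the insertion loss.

Convert to linear (a loss of L dB is a gain of −L dB): F_i = 10^(NF_i/10), G_i = 10^(G_i,dB/10)
  Stage 1: F_1 = 10^(1.97/10) = 1.574, G_1 = 10^(−1.97/10) = 0.6353
  Stage 2: F_2 = 10^(1.91/10) = 1.552, G_2 = 10^(−1.91/10) = 0.6442
  Stage 3: F_3 = 10^(0.513/10) = 1.125, G_3 = 10^(11.5/10) = 14.13
  Stage 4: F_4 = 10^(4.84/10) = 3.048, G_4 = 10^(19.3/10) = 85.11
Friis cascade:
  F = 1.574 + (1.552 − 1)/0.6353 + (1.125 − 1)/0.4093 + (3.048 − 1)/5.781 = 3.104
NF = 10 log₁₀(3.104) = 4.92 dB

4.92 dB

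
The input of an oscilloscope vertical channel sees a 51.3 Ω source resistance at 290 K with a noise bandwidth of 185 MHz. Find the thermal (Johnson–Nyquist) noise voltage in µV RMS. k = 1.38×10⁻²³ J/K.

12.3 µV

V_n = √(4kTRB)
4kTRB = 4 × 1.38×10⁻²³ × 290 × 5.13×10¹ × 1.85×10⁸ = 1.52×10⁻¹⁰ V²
V_n = √(1.52×10⁻¹⁰) = 1.23×10⁻⁵ V = 12.3 µV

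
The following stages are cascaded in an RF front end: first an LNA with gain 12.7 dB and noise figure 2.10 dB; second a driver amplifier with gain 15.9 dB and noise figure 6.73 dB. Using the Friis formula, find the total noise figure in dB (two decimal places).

Convert to linear (a loss of L dB is a gain of −L dB): F_i = 10^(NF_i/10), G_i = 10^(G_i,dB/10)
  Stage 1: F_1 = 10^(2.10/10) = 1.622, G_1 = 10^(12.7/10) = 18.62
  Stage 2: F_2 = 10^(6.73/10) = 4.710, G_2 = 10^(15.9/10) = 38.90
Friis cascade:
  F = 1.622 + (4.710 − 1)/18.62 = 1.821
NF = 10 log₁₀(1.821) = 2.60 dB

2.60 dB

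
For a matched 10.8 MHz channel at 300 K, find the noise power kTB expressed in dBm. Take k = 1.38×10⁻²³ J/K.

P_n = kTB = 1.38×10⁻²³ × 300 × 1.08×10⁷ = 4.47×10⁻¹⁴ W
In dBm: 10 log₁₀(4.47×10⁻¹⁴ / 10⁻³) = −103.5 dBm

−103.5 dBm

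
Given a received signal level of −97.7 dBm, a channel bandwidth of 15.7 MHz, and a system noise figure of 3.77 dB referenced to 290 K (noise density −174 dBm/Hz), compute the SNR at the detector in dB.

Noise floor: N = −174 + 10 log₁₀(B) + NF
10 log₁₀(1.57×10⁷) = 71.96 dB
N = −174 + 71.96 + 3.77 = −98.27 dBm
SNR = P_sig − N = −97.7 − (−98.27) = 0.57 dB → 0.6 dB

0.6 dB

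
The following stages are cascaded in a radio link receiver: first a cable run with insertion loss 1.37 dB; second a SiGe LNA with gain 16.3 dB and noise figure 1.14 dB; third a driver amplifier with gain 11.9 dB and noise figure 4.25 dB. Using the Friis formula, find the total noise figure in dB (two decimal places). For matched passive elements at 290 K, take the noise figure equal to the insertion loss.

Convert to linear (a loss of L dB is a gain of −L dB): F_i = 10^(NF_i/10), G_i = 10^(G_i,dB/10)
  Stage 1: F_1 = 10^(1.37/10) = 1.371, G_1 = 10^(−1.37/10) = 0.7295
  Stage 2: F_2 = 10^(1.14/10) = 1.300, G_2 = 10^(16.3/10) = 42.66
  Stage 3: F_3 = 10^(4.25/10) = 2.661, G_3 = 10^(11.9/10) = 15.49
Friis cascade:
  F = 1.371 + (1.300 − 1)/0.7295 + (2.661 − 1)/31.12 = 1.836
NF = 10 log₁₀(1.836) = 2.64 dB

2.64 dB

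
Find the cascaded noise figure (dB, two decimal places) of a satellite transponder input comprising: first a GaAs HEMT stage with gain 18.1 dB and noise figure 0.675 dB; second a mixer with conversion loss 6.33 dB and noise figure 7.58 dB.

Convert to linear (a loss of L dB is a gain of −L dB): F_i = 10^(NF_i/10), G_i = 10^(G_i,dB/10)
  Stage 1: F_1 = 10^(0.675/10) = 1.168, G_1 = 10^(18.1/10) = 64.57
  Stage 2: F_2 = 10^(7.58/10) = 5.728, G_2 = 10^(−6.33/10) = 0.2328
Friis cascade:
  F = 1.168 + (5.728 − 1)/64.57 = 1.241
NF = 10 log₁₀(1.241) = 0.94 dB

0.94 dB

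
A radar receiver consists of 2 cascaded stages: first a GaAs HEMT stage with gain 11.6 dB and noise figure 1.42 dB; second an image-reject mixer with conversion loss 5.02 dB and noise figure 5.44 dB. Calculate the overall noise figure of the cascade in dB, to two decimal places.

Convert to linear (a loss of L dB is a gain of −L dB): F_i = 10^(NF_i/10), G_i = 10^(G_i,dB/10)
  Stage 1: F_1 = 10^(1.42/10) = 1.387, G_1 = 10^(11.6/10) = 14.45
  Stage 2: F_2 = 10^(5.44/10) = 3.499, G_2 = 10^(−5.02/10) = 0.3148
Friis cascade:
  F = 1.387 + (3.499 − 1)/14.45 = 1.560
NF = 10 log₁₀(1.560) = 1.93 dB

1.93 dB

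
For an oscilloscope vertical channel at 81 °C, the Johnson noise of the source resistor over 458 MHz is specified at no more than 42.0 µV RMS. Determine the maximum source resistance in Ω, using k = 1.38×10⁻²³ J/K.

T = 81 °C + 273.15 = 354.15 K
Johnson–Nyquist: V_n = √(4kTRB) ⇒ R = V_n² / (4kTB)
4kTB = 4 × 1.38×10⁻²³ × 354.15 × 4.58×10⁸ = 8.95×10⁻¹²
R = (4.20×10⁻⁵)² / 8.95×10⁻¹² = 1.97×10² Ω = 197 Ω

197 Ω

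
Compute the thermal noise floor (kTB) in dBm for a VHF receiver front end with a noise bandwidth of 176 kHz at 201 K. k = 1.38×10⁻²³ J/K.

−123.1 dBm

P_n = kTB = 1.38×10⁻²³ × 201 × 1.76×10⁵ = 4.88×10⁻¹⁶ W
In dBm: 10 log₁₀(4.88×10⁻¹⁶ / 10⁻³) = −123.1 dBm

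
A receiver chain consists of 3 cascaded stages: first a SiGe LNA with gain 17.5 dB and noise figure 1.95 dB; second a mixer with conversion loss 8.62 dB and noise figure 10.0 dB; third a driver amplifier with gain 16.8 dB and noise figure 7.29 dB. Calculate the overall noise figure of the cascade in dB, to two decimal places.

3.60 dB

Convert to linear (a loss of L dB is a gain of −L dB): F_i = 10^(NF_i/10), G_i = 10^(G_i,dB/10)
  Stage 1: F_1 = 10^(1.95/10) = 1.567, G_1 = 10^(17.5/10) = 56.23
  Stage 2: F_2 = 10^(10.0/10) = 10.00, G_2 = 10^(−8.62/10) = 0.1374
  Stage 3: F_3 = 10^(7.29/10) = 5.358, G_3 = 10^(16.8/10) = 47.86
Friis cascade:
  F = 1.567 + (10.00 − 1)/56.23 + (5.358 − 1)/7.727 = 2.291
NF = 10 log₁₀(2.291) = 3.60 dB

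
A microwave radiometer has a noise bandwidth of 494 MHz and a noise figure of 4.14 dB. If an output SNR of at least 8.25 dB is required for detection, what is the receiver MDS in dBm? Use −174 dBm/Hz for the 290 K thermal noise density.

Sensitivity = −174 + 10 log₁₀(B) + NF + SNR_min
= −174 + 86.94 + 4.14 + 8.25
= −74.67 dBm → −74.7 dBm

−74.7 dBm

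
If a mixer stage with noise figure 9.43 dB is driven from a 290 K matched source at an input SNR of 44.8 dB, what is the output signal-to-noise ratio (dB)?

By definition F = SNR_in/SNR_out, so in dB: SNR_out = SNR_in − NF
SNR_out = 44.8 − 9.43 = 35.37 dB

35.37 dB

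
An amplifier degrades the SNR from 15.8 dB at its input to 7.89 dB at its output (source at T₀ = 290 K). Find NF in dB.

7.91 dB

NF (dB) = SNR_in(dB) − SNR_out(dB) when the source is at T₀
NF = 15.8 − 7.89 = 7.91 dB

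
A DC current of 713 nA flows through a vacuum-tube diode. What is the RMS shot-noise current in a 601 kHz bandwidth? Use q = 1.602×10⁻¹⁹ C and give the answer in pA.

I_n = √(2qI·B)
2qI·B = 2 × 1.602×10⁻¹⁹ × 7.13×10⁻⁷ × 6.01×10⁵ = 1.37×10⁻¹⁹ A²
I_n = √(1.37×10⁻¹⁹) = 3.71×10⁻¹⁰ A = 371 pA

371 pA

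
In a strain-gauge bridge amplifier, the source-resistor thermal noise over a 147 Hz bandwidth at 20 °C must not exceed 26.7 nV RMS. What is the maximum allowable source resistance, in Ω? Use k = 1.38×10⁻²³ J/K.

300 Ω

T = 20 °C + 273.15 = 293.15 K
Johnson–Nyquist: V_n = √(4kTRB) ⇒ R = V_n² / (4kTB)
4kTB = 4 × 1.38×10⁻²³ × 293.15 × 1.47×10² = 2.38×10⁻¹⁸
R = (2.67×10⁻⁸)² / 2.38×10⁻¹⁸ = 3.00×10² Ω = 300 Ω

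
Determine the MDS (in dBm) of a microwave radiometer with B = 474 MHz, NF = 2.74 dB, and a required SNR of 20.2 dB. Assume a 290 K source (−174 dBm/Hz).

−64.3 dBm

Sensitivity = −174 + 10 log₁₀(B) + NF + SNR_min
= −174 + 86.76 + 2.74 + 20.2
= −64.30 dBm → −64.3 dBm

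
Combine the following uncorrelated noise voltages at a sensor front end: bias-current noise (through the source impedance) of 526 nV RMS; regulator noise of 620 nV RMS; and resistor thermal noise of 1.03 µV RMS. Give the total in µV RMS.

1.31 µV

Uncorrelated sources add in power (mean-square): V_tot = √(ΣV_i²)
V_tot = √[(5.26×10⁻⁷)² + (6.20×10⁻⁷)² + (1.03×10⁻⁶)²] = 1.31×10⁻⁶ V = 1.31 µV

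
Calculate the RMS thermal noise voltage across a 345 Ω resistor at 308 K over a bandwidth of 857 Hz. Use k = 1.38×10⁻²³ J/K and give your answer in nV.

70.9 nV

V_n = √(4kTRB)
4kTRB = 4 × 1.38×10⁻²³ × 308 × 3.45×10² × 8.57×10² = 5.03×10⁻¹⁵ V²
V_n = √(5.03×10⁻¹⁵) = 7.09×10⁻⁸ V = 70.9 nV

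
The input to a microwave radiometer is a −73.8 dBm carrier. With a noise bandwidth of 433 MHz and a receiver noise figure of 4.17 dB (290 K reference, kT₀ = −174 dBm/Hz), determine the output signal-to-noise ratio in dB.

Noise floor: N = −174 + 10 log₁₀(B) + NF
10 log₁₀(4.33×10⁸) = 86.36 dB
N = −174 + 86.36 + 4.17 = −83.47 dBm
SNR = P_sig − N = −73.8 − (−83.47) = 9.67 dB → 9.7 dB

9.7 dB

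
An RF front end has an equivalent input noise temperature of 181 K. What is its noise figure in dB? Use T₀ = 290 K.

2.11 dB

F = 1 + T_e/T₀ = 1 + 181/290 = 1.62414
NF = 10 log₁₀(1.62414) = 2.11 dB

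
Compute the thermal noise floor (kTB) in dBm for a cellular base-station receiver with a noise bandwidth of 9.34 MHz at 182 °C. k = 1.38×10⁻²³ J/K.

T = 182 °C + 273.15 = 455.15 K
P_n = kTB = 1.38×10⁻²³ × 455.15 × 9.34×10⁶ = 5.87×10⁻¹⁴ W
In dBm: 10 log₁₀(5.87×10⁻¹⁴ / 10⁻³) = −102.3 dBm

−102.3 dBm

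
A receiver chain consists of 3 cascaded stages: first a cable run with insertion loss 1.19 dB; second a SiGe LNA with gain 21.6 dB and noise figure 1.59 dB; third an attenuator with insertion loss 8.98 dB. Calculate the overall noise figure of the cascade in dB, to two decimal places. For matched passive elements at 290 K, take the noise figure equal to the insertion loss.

Convert to linear (a loss of L dB is a gain of −L dB): F_i = 10^(NF_i/10), G_i = 10^(G_i,dB/10)
  Stage 1: F_1 = 10^(1.19/10) = 1.315, G_1 = 10^(−1.19/10) = 0.7603
  Stage 2: F_2 = 10^(1.59/10) = 1.442, G_2 = 10^(21.6/10) = 144.5
  Stage 3: F_3 = 10^(8.98/10) = 7.907, G_3 = 10^(−8.98/10) = 0.1265
Friis cascade:
  F = 1.315 + (1.442 − 1)/0.7603 + (7.907 − 1)/109.9 = 1.960
NF = 10 log₁₀(1.960) = 2.92 dB

2.92 dB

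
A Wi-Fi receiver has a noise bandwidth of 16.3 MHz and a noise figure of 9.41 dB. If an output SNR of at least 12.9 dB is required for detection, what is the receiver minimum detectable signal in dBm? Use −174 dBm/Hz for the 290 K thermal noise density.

Sensitivity = −174 + 10 log₁₀(B) + NF + SNR_min
= −174 + 72.12 + 9.41 + 12.9
= −79.57 dBm → −79.6 dBm

−79.6 dBm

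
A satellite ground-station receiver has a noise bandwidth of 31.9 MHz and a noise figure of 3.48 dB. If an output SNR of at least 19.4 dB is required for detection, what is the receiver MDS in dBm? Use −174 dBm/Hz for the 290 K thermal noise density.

−76.1 dBm

Sensitivity = −174 + 10 log₁₀(B) + NF + SNR_min
= −174 + 75.04 + 3.48 + 19.4
= −76.08 dBm → −76.1 dBm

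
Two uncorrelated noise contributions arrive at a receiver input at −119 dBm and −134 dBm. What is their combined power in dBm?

−118.9 dBm

Convert to linear, add, convert back:
P₁ = 1.26×10⁻¹⁵ W, P₂ = 3.98×10⁻¹⁷ W
P_tot = 1.30×10⁻¹⁵ W → 10 log₁₀(P_tot / 10⁻³) = −118.9 dBm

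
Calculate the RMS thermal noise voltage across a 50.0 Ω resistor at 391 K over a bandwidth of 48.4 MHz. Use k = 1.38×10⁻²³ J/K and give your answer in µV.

7.23 µV

V_n = √(4kTRB)
4kTRB = 4 × 1.38×10⁻²³ × 391 × 5.00×10¹ × 4.84×10⁷ = 5.22×10⁻¹¹ V²
V_n = √(5.22×10⁻¹¹) = 7.23×10⁻⁶ V = 7.23 µV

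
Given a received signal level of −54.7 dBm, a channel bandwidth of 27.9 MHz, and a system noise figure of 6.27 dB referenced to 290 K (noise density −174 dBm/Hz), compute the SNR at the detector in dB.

Noise floor: N = −174 + 10 log₁₀(B) + NF
10 log₁₀(2.79×10⁷) = 74.46 dB
N = −174 + 74.46 + 6.27 = −93.27 dBm
SNR = P_sig − N = −54.7 − (−93.27) = 38.57 dB → 38.6 dB

38.6 dB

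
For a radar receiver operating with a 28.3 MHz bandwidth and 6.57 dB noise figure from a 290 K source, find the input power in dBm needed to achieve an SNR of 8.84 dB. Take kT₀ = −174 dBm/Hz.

−84.1 dBm

Sensitivity = −174 + 10 log₁₀(B) + NF + SNR_min
= −174 + 74.52 + 6.57 + 8.84
= −84.07 dBm → −84.1 dBm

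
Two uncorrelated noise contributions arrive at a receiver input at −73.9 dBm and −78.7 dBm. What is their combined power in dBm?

−72.7 dBm

Convert to linear, add, convert back:
P₁ = 4.07×10⁻¹¹ W, P₂ = 1.35×10⁻¹¹ W
P_tot = 5.42×10⁻¹¹ W → 10 log₁₀(P_tot / 10⁻³) = −72.7 dBm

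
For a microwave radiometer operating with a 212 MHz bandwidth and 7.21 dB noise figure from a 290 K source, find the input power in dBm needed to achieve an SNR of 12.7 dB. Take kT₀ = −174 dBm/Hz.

Sensitivity = −174 + 10 log₁₀(B) + NF + SNR_min
= −174 + 83.26 + 7.21 + 12.7
= −70.83 dBm → −70.8 dBm

−70.8 dBm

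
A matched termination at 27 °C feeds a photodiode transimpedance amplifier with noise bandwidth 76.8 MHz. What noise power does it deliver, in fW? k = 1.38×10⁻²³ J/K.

T = 27 °C + 273.15 = 300.15 K
P_n = kTB = 1.38×10⁻²³ × 300.15 × 7.68×10⁷ = 3.18×10⁻¹³ W = 318 fW

318 fW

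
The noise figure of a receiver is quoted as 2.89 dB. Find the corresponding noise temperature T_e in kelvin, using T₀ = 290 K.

274 K

F = 10^(2.89/10) = 1.94536
T_e = (F − 1)·T₀ = (1.94536 − 1) × 290 = 274 K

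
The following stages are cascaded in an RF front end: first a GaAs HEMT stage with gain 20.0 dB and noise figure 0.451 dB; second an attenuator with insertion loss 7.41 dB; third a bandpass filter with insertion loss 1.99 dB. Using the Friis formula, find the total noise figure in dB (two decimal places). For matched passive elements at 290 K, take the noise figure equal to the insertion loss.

Convert to linear (a loss of L dB is a gain of −L dB): F_i = 10^(NF_i/10), G_i = 10^(G_i,dB/10)
  Stage 1: F_1 = 10^(0.451/10) = 1.109, G_1 = 10^(20.0/10) = 100.0
  Stage 2: F_2 = 10^(7.41/10) = 5.508, G_2 = 10^(−7.41/10) = 0.1816
  Stage 3: F_3 = 10^(1.99/10) = 1.581, G_3 = 10^(−1.99/10) = 0.6324
Friis cascade:
  F = 1.109 + (5.508 − 1)/100.0 + (1.581 − 1)/18.16 = 1.187
NF = 10 log₁₀(1.187) = 0.74 dB

0.74 dB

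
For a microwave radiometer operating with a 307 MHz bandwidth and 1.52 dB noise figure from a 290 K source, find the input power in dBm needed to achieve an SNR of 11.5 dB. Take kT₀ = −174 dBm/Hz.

−76.1 dBm

Sensitivity = −174 + 10 log₁₀(B) + NF + SNR_min
= −174 + 84.87 + 1.52 + 11.5
= −76.11 dBm → −76.1 dBm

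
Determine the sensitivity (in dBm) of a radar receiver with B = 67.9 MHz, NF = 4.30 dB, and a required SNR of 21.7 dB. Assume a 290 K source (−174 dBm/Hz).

Sensitivity = −174 + 10 log₁₀(B) + NF + SNR_min
= −174 + 78.32 + 4.30 + 21.7
= −69.68 dBm → −69.7 dBm

−69.7 dBm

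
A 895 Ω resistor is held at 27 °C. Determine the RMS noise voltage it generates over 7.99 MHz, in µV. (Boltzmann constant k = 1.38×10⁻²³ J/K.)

T = 27 °C + 273.15 = 300.15 K
V_n = √(4kTRB)
4kTRB = 4 × 1.38×10⁻²³ × 300.15 × 8.95×10² × 7.99×10⁶ = 1.18×10⁻¹⁰ V²
V_n = √(1.18×10⁻¹⁰) = 1.09×10⁻⁵ V = 10.9 µV

10.9 µV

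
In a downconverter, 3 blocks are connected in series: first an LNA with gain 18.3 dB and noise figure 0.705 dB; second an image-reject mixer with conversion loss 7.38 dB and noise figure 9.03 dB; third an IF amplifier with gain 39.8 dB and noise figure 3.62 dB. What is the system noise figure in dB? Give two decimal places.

Convert to linear (a loss of L dB is a gain of −L dB): F_i = 10^(NF_i/10), G_i = 10^(G_i,dB/10)
  Stage 1: F_1 = 10^(0.705/10) = 1.176, G_1 = 10^(18.3/10) = 67.61
  Stage 2: F_2 = 10^(9.03/10) = 7.998, G_2 = 10^(−7.38/10) = 0.1828
  Stage 3: F_3 = 10^(3.62/10) = 2.301, G_3 = 10^(39.8/10) = 9550
Friis cascade:
  F = 1.176 + (7.998 − 1)/67.61 + (2.301 − 1)/12.36 = 1.385
NF = 10 log₁₀(1.385) = 1.41 dB

1.41 dB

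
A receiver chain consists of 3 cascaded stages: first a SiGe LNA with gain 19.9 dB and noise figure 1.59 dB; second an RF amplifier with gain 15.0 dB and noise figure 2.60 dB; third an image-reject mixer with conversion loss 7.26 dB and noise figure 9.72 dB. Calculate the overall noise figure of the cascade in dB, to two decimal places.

Convert to linear (a loss of L dB is a gain of −L dB): F_i = 10^(NF_i/10), G_i = 10^(G_i,dB/10)
  Stage 1: F_1 = 10^(1.59/10) = 1.442, G_1 = 10^(19.9/10) = 97.72
  Stage 2: F_2 = 10^(2.60/10) = 1.820, G_2 = 10^(15.0/10) = 31.62
  Stage 3: F_3 = 10^(9.72/10) = 9.376, G_3 = 10^(−7.26/10) = 0.1879
Friis cascade:
  F = 1.442 + (1.820 − 1)/97.72 + (9.376 − 1)/3090 = 1.453
NF = 10 log₁₀(1.453) = 1.62 dB

1.62 dB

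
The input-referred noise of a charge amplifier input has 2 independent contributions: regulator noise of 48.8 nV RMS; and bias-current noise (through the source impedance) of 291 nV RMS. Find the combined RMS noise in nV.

Uncorrelated sources add in power (mean-square): V_tot = √(ΣV_i²)
V_tot = √[(4.88×10⁻⁸)² + (2.91×10⁻⁷)²] = 2.95×10⁻⁷ V = 295 nV

295 nV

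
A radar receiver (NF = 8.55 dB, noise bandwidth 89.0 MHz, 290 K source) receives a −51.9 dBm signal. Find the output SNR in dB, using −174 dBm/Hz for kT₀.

34.1 dB

Noise floor: N = −174 + 10 log₁₀(B) + NF
10 log₁₀(8.90×10⁷) = 79.49 dB
N = −174 + 79.49 + 8.55 = −85.96 dBm
SNR = P_sig − N = −51.9 − (−85.96) = 34.06 dB → 34.1 dB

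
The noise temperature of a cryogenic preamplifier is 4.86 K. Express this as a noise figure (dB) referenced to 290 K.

0.072 dB

F = 1 + T_e/T₀ = 1 + 4.86/290 = 1.01676
NF = 10 log₁₀(1.01676) = 0.072 dB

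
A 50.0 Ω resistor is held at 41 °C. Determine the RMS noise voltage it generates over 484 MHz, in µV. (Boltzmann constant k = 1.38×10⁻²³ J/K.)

T = 41 °C + 273.15 = 314.15 K
V_n = √(4kTRB)
4kTRB = 4 × 1.38×10⁻²³ × 314.15 × 5.00×10¹ × 4.84×10⁸ = 4.20×10⁻¹⁰ V²
V_n = √(4.20×10⁻¹⁰) = 2.05×10⁻⁵ V = 20.5 µV

20.5 µV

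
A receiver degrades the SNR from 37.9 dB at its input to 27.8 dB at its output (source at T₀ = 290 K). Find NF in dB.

10.1 dB

NF (dB) = SNR_in(dB) − SNR_out(dB) when the source is at T₀
NF = 37.9 − 27.8 = 10.1 dB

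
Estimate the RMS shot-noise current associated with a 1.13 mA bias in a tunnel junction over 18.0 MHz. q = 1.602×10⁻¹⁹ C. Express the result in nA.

80.7 nA

I_n = √(2qI·B)
2qI·B = 2 × 1.602×10⁻¹⁹ × 1.13×10⁻³ × 1.80×10⁷ = 6.52×10⁻¹⁵ A²
I_n = √(6.52×10⁻¹⁵) = 8.07×10⁻⁸ A = 80.7 nA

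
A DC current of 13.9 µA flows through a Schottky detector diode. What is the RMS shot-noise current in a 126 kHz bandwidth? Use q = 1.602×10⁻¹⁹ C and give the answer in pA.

749 pA

I_n = √(2qI·B)
2qI·B = 2 × 1.602×10⁻¹⁹ × 1.39×10⁻⁵ × 1.26×10⁵ = 5.61×10⁻¹⁹ A²
I_n = √(5.61×10⁻¹⁹) = 7.49×10⁻¹⁰ A = 749 pA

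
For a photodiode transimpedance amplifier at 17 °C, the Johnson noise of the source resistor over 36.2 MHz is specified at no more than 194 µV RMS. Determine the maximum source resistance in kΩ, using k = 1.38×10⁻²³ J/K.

64.9 kΩ

T = 17 °C + 273.15 = 290.15 K
Johnson–Nyquist: V_n = √(4kTRB) ⇒ R = V_n² / (4kTB)
4kTB = 4 × 1.38×10⁻²³ × 290.15 × 3.62×10⁷ = 5.80×10⁻¹³
R = (1.94×10⁻⁴)² / 5.80×10⁻¹³ = 6.49×10⁴ Ω = 64.9 kΩ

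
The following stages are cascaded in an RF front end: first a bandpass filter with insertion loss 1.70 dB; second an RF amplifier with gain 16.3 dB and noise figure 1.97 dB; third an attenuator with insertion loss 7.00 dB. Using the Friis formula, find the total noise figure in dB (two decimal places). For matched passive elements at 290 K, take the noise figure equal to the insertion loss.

3.92 dB

Convert to linear (a loss of L dB is a gain of −L dB): F_i = 10^(NF_i/10), G_i = 10^(G_i,dB/10)
  Stage 1: F_1 = 10^(1.70/10) = 1.479, G_1 = 10^(−1.70/10) = 0.6761
  Stage 2: F_2 = 10^(1.97/10) = 1.574, G_2 = 10^(16.3/10) = 42.66
  Stage 3: F_3 = 10^(7.00/10) = 5.012, G_3 = 10^(−7.00/10) = 0.1995
Friis cascade:
  F = 1.479 + (1.574 − 1)/0.6761 + (5.012 − 1)/28.84 = 2.467
NF = 10 log₁₀(2.467) = 3.92 dB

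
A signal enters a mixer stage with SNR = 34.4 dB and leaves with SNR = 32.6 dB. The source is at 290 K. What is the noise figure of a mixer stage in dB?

1.8 dB

NF (dB) = SNR_in(dB) − SNR_out(dB) when the source is at T₀
NF = 34.4 − 32.6 = 1.8 dB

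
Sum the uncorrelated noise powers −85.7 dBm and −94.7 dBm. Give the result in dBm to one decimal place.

−85.2 dBm

Convert to linear, add, convert back:
P₁ = 2.69×10⁻¹² W, P₂ = 3.39×10⁻¹³ W
P_tot = 3.03×10⁻¹² W → 10 log₁₀(P_tot / 10⁻³) = −85.2 dBm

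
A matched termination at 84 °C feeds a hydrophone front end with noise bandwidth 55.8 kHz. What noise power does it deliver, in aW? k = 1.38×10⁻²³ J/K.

275 aW

T = 84 °C + 273.15 = 357.15 K
P_n = kTB = 1.38×10⁻²³ × 357.15 × 5.58×10⁴ = 2.75×10⁻¹⁶ W = 275 aW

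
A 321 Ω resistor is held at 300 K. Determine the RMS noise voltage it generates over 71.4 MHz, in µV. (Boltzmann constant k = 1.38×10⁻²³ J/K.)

V_n = √(4kTRB)
4kTRB = 4 × 1.38×10⁻²³ × 300 × 3.21×10² × 7.14×10⁷ = 3.80×10⁻¹⁰ V²
V_n = √(3.80×10⁻¹⁰) = 1.95×10⁻⁵ V = 19.5 µV

19.5 µV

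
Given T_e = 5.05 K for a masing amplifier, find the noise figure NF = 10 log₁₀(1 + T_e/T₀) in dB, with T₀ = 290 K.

0.075 dB

F = 1 + T_e/T₀ = 1 + 5.05/290 = 1.01741
NF = 10 log₁₀(1.01741) = 0.075 dB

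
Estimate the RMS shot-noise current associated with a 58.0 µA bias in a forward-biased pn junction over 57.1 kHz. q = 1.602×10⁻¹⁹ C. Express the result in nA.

I_n = √(2qI·B)
2qI·B = 2 × 1.602×10⁻¹⁹ × 5.80×10⁻⁵ × 5.71×10⁴ = 1.06×10⁻¹⁸ A²
I_n = √(1.06×10⁻¹⁸) = 1.03×10⁻⁹ A = 1.03 nA

1.03 nA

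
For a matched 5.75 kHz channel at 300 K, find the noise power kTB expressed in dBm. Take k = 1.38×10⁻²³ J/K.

−136.2 dBm

P_n = kTB = 1.38×10⁻²³ × 300 × 5.75×10³ = 2.38×10⁻¹⁷ W
In dBm: 10 log₁₀(2.38×10⁻¹⁷ / 10⁻³) = −136.2 dBm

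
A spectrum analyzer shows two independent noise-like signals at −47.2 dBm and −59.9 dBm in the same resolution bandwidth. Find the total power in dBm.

Convert to linear, add, convert back:
P₁ = 1.91×10⁻⁸ W, P₂ = 1.02×10⁻⁹ W
P_tot = 2.01×10⁻⁸ W → 10 log₁₀(P_tot / 10⁻³) = −47.0 dBm

−47.0 dBm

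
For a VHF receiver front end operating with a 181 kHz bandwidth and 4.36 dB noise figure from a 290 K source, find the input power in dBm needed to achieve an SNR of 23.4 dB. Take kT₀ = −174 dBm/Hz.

−93.7 dBm

Sensitivity = −174 + 10 log₁₀(B) + NF + SNR_min
= −174 + 52.58 + 4.36 + 23.4
= −93.66 dBm → −93.7 dBm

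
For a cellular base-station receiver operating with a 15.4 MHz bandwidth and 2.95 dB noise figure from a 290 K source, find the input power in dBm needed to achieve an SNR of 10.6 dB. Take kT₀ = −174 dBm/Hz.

−88.6 dBm

Sensitivity = −174 + 10 log₁₀(B) + NF + SNR_min
= −174 + 71.88 + 2.95 + 10.6
= −88.57 dBm → −88.6 dBm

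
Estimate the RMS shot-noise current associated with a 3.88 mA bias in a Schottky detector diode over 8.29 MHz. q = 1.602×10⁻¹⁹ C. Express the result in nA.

102 nA

I_n = √(2qI·B)
2qI·B = 2 × 1.602×10⁻¹⁹ × 3.88×10⁻³ × 8.29×10⁶ = 1.03×10⁻¹⁴ A²
I_n = √(1.03×10⁻¹⁴) = 1.02×10⁻⁷ A = 102 nA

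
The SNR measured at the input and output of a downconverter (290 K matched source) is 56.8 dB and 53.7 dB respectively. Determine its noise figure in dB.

NF (dB) = SNR_in(dB) − SNR_out(dB) when the source is at T₀
NF = 56.8 − 53.7 = 3.1 dB

3.1 dB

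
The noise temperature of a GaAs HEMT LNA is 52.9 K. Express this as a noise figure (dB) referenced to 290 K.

F = 1 + T_e/T₀ = 1 + 52.9/290 = 1.18241
NF = 10 log₁₀(1.18241) = 0.728 dB

0.728 dB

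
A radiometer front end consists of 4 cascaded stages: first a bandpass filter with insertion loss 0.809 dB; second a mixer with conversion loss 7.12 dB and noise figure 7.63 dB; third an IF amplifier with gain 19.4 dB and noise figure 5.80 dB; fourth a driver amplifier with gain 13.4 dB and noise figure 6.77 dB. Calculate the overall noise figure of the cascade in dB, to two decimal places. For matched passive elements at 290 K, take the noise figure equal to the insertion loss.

13.92 dB

Convert to linear (a loss of L dB is a gain of −L dB): F_i = 10^(NF_i/10), G_i = 10^(G_i,dB/10)
  Stage 1: F_1 = 10^(0.809/10) = 1.205, G_1 = 10^(−0.809/10) = 0.8300
  Stage 2: F_2 = 10^(7.63/10) = 5.794, G_2 = 10^(−7.12/10) = 0.1941
  Stage 3: F_3 = 10^(5.80/10) = 3.802, G_3 = 10^(19.4/10) = 87.10
  Stage 4: F_4 = 10^(6.77/10) = 4.753, G_4 = 10^(13.4/10) = 21.88
Friis cascade:
  F = 1.205 + (5.794 − 1)/0.8300 + (3.802 − 1)/0.1611 + (4.753 − 1)/14.03 = 24.64
NF = 10 log₁₀(24.64) = 13.92 dB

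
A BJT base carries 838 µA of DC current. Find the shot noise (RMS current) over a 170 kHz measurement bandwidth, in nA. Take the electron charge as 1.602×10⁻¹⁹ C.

I_n = √(2qI·B)
2qI·B = 2 × 1.602×10⁻¹⁹ × 8.38×10⁻⁴ × 1.70×10⁵ = 4.56×10⁻¹⁷ A²
I_n = √(4.56×10⁻¹⁷) = 6.76×10⁻⁹ A = 6.76 nA

6.76 nA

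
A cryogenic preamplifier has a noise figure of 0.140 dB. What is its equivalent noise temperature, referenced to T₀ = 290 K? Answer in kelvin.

9.50 K

F = 10^(0.140/10) = 1.03276
T_e = (F − 1)·T₀ = (1.03276 − 1) × 290 = 9.50 K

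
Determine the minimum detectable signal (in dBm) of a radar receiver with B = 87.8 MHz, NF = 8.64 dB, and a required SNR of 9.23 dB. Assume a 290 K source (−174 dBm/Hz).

−76.7 dBm

Sensitivity = −174 + 10 log₁₀(B) + NF + SNR_min
= −174 + 79.43 + 8.64 + 9.23
= −76.70 dBm → −76.7 dBm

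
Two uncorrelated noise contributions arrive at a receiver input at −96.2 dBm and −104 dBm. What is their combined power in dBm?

Convert to linear, add, convert back:
P₁ = 2.40×10⁻¹³ W, P₂ = 3.98×10⁻¹⁴ W
P_tot = 2.80×10⁻¹³ W → 10 log₁₀(P_tot / 10⁻³) = −95.5 dBm

−95.5 dBm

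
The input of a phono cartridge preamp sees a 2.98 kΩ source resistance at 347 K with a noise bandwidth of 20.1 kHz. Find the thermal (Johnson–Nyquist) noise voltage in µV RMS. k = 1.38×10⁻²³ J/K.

1.07 µV

V_n = √(4kTRB)
4kTRB = 4 × 1.38×10⁻²³ × 347 × 2.98×10³ × 2.01×10⁴ = 1.15×10⁻¹² V²
V_n = √(1.15×10⁻¹²) = 1.07×10⁻⁶ V = 1.07 µV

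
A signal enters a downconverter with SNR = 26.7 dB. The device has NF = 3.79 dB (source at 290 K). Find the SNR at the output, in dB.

By definition F = SNR_in/SNR_out, so in dB: SNR_out = SNR_in − NF
SNR_out = 26.7 − 3.79 = 22.91 dB

22.91 dB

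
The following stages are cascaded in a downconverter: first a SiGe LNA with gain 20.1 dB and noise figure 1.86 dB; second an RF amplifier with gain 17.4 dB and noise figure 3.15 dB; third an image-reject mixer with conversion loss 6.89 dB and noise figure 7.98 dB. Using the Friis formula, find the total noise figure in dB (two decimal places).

1.89 dB

Convert to linear (a loss of L dB is a gain of −L dB): F_i = 10^(NF_i/10), G_i = 10^(G_i,dB/10)
  Stage 1: F_1 = 10^(1.86/10) = 1.535, G_1 = 10^(20.1/10) = 102.3
  Stage 2: F_2 = 10^(3.15/10) = 2.065, G_2 = 10^(17.4/10) = 54.95
  Stage 3: F_3 = 10^(7.98/10) = 6.281, G_3 = 10^(−6.89/10) = 0.2046
Friis cascade:
  F = 1.535 + (2.065 − 1)/102.3 + (6.281 − 1)/5623 = 1.546
NF = 10 log₁₀(1.546) = 1.89 dB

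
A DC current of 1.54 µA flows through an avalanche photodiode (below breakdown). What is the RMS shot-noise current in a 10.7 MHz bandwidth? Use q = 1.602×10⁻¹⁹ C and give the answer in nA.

2.30 nA

I_n = √(2qI·B)
2qI·B = 2 × 1.602×10⁻¹⁹ × 1.54×10⁻⁶ × 1.07×10⁷ = 5.28×10⁻¹⁸ A²
I_n = √(5.28×10⁻¹⁸) = 2.30×10⁻⁹ A = 2.30 nA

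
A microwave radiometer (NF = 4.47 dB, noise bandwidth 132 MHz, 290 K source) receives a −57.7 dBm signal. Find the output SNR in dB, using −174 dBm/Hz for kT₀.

30.6 dB

Noise floor: N = −174 + 10 log₁₀(B) + NF
10 log₁₀(1.32×10⁸) = 81.21 dB
N = −174 + 81.21 + 4.47 = −88.32 dBm
SNR = P_sig − N = −57.7 − (−88.32) = 30.62 dB → 30.6 dB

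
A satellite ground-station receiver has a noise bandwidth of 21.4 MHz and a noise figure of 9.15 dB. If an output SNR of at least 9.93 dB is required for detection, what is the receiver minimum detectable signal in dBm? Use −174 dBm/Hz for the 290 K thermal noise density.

−81.6 dBm

Sensitivity = −174 + 10 log₁₀(B) + NF + SNR_min
= −174 + 73.3 + 9.15 + 9.93
= −81.62 dBm → −81.6 dBm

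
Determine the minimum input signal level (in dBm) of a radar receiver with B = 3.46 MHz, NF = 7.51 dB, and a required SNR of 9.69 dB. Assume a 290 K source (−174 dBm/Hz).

Sensitivity = −174 + 10 log₁₀(B) + NF + SNR_min
= −174 + 65.39 + 7.51 + 9.69
= −91.41 dBm → −91.4 dBm

−91.4 dBm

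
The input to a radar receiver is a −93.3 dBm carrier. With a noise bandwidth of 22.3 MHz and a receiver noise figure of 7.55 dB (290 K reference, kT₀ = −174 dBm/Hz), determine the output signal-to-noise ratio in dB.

Noise floor: N = −174 + 10 log₁₀(B) + NF
10 log₁₀(2.23×10⁷) = 73.48 dB
N = −174 + 73.48 + 7.55 = −92.97 dBm
SNR = P_sig − N = −93.3 − (−92.97) = −0.33 dB → −0.3 dB

−0.3 dB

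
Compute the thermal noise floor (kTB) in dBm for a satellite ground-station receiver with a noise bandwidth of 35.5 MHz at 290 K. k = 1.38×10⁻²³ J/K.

−98.5 dBm

P_n = kTB = 1.38×10⁻²³ × 290 × 3.55×10⁷ = 1.42×10⁻¹³ W
In dBm: 10 log₁₀(1.42×10⁻¹³ / 10⁻³) = −98.5 dBm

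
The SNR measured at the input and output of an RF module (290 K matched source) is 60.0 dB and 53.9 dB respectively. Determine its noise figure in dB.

NF (dB) = SNR_in(dB) − SNR_out(dB) when the source is at T₀
NF = 60.0 − 53.9 = 6.1 dB

6.1 dB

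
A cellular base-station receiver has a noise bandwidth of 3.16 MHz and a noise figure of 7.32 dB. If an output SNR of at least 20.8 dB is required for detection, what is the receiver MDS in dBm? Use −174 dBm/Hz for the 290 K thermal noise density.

Sensitivity = −174 + 10 log₁₀(B) + NF + SNR_min
= −174 + 65 + 7.32 + 20.8
= −80.88 dBm → −80.9 dBm

−80.9 dBm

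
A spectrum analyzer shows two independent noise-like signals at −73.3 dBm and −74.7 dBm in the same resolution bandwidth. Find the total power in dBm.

Convert to linear, add, convert back:
P₁ = 4.68×10⁻¹¹ W, P₂ = 3.39×10⁻¹¹ W
P_tot = 8.07×10⁻¹¹ W → 10 log₁₀(P_tot / 10⁻³) = −70.9 dBm

−70.9 dBm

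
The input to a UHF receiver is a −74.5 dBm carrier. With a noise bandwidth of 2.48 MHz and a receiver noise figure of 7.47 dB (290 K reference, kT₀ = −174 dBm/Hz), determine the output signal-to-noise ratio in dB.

28.1 dB

Noise floor: N = −174 + 10 log₁₀(B) + NF
10 log₁₀(2.48×10⁶) = 63.94 dB
N = −174 + 63.94 + 7.47 = −102.59 dBm
SNR = P_sig − N = −74.5 − (−102.59) = 28.09 dB → 28.1 dB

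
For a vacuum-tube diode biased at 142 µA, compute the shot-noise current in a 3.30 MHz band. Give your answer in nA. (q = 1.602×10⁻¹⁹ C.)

I_n = √(2qI·B)
2qI·B = 2 × 1.602×10⁻¹⁹ × 1.42×10⁻⁴ × 3.30×10⁶ = 1.50×10⁻¹⁶ A²
I_n = √(1.50×10⁻¹⁶) = 1.23×10⁻⁸ A = 12.3 nA

12.3 nA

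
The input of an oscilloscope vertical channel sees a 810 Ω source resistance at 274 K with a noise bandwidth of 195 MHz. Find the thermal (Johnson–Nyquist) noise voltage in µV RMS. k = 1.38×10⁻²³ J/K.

48.9 µV

V_n = √(4kTRB)
4kTRB = 4 × 1.38×10⁻²³ × 274 × 8.10×10² × 1.95×10⁸ = 2.39×10⁻⁹ V²
V_n = √(2.39×10⁻⁹) = 4.89×10⁻⁵ V = 48.9 µV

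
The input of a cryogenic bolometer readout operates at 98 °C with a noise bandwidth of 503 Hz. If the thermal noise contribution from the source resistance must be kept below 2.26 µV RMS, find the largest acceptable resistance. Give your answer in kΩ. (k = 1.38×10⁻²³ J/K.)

496 kΩ

T = 98 °C + 273.15 = 371.15 K
Johnson–Nyquist: V_n = √(4kTRB) ⇒ R = V_n² / (4kTB)
4kTB = 4 × 1.38×10⁻²³ × 371.15 × 5.03×10² = 1.03×10⁻¹⁷
R = (2.26×10⁻⁶)² / 1.03×10⁻¹⁷ = 4.96×10⁵ Ω = 496 kΩ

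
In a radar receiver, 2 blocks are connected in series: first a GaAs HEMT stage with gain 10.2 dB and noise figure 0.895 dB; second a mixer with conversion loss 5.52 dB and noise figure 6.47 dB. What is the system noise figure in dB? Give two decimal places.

1.92 dB

Convert to linear (a loss of L dB is a gain of −L dB): F_i = 10^(NF_i/10), G_i = 10^(G_i,dB/10)
  Stage 1: F_1 = 10^(0.895/10) = 1.229, G_1 = 10^(10.2/10) = 10.47
  Stage 2: F_2 = 10^(6.47/10) = 4.436, G_2 = 10^(−5.52/10) = 0.2805
Friis cascade:
  F = 1.229 + (4.436 − 1)/10.47 = 1.557
NF = 10 log₁₀(1.557) = 1.92 dB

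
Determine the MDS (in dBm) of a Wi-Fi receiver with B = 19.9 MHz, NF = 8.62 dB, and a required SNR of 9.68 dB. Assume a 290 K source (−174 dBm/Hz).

Sensitivity = −174 + 10 log₁₀(B) + NF + SNR_min
= −174 + 72.99 + 8.62 + 9.68
= −82.71 dBm → −82.7 dBm

−82.7 dBm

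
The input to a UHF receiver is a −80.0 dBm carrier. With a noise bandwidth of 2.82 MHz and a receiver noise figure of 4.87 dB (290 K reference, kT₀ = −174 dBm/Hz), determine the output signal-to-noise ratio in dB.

24.6 dB

Noise floor: N = −174 + 10 log₁₀(B) + NF
10 log₁₀(2.82×10⁶) = 64.5 dB
N = −174 + 64.5 + 4.87 = −104.63 dBm
SNR = P_sig − N = −80.0 − (−104.63) = 24.63 dB → 24.6 dB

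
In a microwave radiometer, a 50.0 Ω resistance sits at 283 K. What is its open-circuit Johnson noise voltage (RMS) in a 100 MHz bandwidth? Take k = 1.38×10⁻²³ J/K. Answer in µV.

8.84 µV

V_n = √(4kTRB)
4kTRB = 4 × 1.38×10⁻²³ × 283 × 5.00×10¹ × 1.00×10⁸ = 7.81×10⁻¹¹ V²
V_n = √(7.81×10⁻¹¹) = 8.84×10⁻⁶ V = 8.84 µV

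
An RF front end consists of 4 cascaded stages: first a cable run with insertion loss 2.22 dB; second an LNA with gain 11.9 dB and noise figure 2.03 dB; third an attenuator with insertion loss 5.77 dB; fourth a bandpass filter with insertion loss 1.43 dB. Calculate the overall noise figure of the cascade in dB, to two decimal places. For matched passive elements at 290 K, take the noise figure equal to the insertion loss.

Convert to linear (a loss of L dB is a gain of −L dB): F_i = 10^(NF_i/10), G_i = 10^(G_i,dB/10)
  Stage 1: F_1 = 10^(2.22/10) = 1.667, G_1 = 10^(−2.22/10) = 0.5998
  Stage 2: F_2 = 10^(2.03/10) = 1.596, G_2 = 10^(11.9/10) = 15.49
  Stage 3: F_3 = 10^(5.77/10) = 3.776, G_3 = 10^(−5.77/10) = 0.2649
  Stage 4: F_4 = 10^(1.43/10) = 1.390, G_4 = 10^(−1.43/10) = 0.7194
Friis cascade:
  F = 1.667 + (1.596 − 1)/0.5998 + (3.776 − 1)/9.290 + (1.390 − 1)/2.460 = 3.118
NF = 10 log₁₀(3.118) = 4.94 dB

4.94 dB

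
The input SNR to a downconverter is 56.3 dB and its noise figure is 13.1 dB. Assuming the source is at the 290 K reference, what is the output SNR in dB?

By definition F = SNR_in/SNR_out, so in dB: SNR_out = SNR_in − NF
SNR_out = 56.3 − 13.1 = 43.2 dB

43.2 dB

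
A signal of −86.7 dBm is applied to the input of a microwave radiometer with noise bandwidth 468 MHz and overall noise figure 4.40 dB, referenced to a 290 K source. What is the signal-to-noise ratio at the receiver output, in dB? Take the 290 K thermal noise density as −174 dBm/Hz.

Noise floor: N = −174 + 10 log₁₀(B) + NF
10 log₁₀(4.68×10⁸) = 86.7 dB
N = −174 + 86.7 + 4.40 = −82.90 dBm
SNR = P_sig − N = −86.7 − (−82.90) = −3.80 dB → −3.8 dB

−3.8 dB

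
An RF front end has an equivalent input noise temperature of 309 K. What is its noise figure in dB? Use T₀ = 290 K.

F = 1 + T_e/T₀ = 1 + 309/290 = 2.06552
NF = 10 log₁₀(2.06552) = 3.15 dB

3.15 dB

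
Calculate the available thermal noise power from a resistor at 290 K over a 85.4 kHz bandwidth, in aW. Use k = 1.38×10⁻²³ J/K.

P_n = kTB = 1.38×10⁻²³ × 290 × 8.54×10⁴ = 3.42×10⁻¹⁶ W = 342 aW

342 aW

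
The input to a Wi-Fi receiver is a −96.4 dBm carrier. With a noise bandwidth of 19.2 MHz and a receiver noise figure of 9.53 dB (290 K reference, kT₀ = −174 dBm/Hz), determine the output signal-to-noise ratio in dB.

Noise floor: N = −174 + 10 log₁₀(B) + NF
10 log₁₀(1.92×10⁷) = 72.83 dB
N = −174 + 72.83 + 9.53 = −91.64 dBm
SNR = P_sig − N = −96.4 − (−91.64) = −4.76 dB → −4.8 dB

−4.8 dB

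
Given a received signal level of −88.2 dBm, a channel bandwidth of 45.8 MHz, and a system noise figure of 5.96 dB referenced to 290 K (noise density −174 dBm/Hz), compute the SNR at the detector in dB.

3.2 dB

Noise floor: N = −174 + 10 log₁₀(B) + NF
10 log₁₀(4.58×10⁷) = 76.61 dB
N = −174 + 76.61 + 5.96 = −91.43 dBm
SNR = P_sig − N = −88.2 − (−91.43) = 3.23 dB → 3.2 dB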